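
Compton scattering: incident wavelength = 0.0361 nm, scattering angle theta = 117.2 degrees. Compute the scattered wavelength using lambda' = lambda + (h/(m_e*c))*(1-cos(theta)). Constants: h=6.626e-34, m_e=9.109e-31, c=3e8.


Compton wavelength: h/(m_e*c) = 2.4247e-12 m
d_lambda = 2.4247e-12 * (1 - cos(117.2 deg))
= 2.4247e-12 * 1.457098
= 3.5330e-12 m = 0.003533 nm
lambda' = 0.0361 + 0.003533
= 0.039633 nm

0.039633


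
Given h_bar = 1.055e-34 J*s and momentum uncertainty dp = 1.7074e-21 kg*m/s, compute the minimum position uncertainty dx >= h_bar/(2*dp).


dx = h_bar / (2 * dp)
= 1.055e-34 / (2 * 1.7074e-21)
= 1.055e-34 / 3.4148e-21
= 3.0895e-14 m

3.0895e-14


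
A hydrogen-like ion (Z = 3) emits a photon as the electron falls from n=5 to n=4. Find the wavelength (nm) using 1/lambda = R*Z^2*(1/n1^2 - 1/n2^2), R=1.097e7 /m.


1/lambda = R * Z^2 * (1/n1^2 - 1/n2^2)
= 1.097e7 * 3^2 * (1/4^2 - 1/5^2)
= 1.097e7 * 9 * (0.0625 - 0.04)
= 2.2214e+06 /m
lambda = 1 / 2.2214e+06
= 450.1615 nm

450.1615


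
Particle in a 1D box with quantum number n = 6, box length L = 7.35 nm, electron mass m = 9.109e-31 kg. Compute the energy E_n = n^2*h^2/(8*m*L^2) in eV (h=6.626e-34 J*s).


E = n^2 * h^2 / (8 * m * L^2)
= 6^2 * (6.626e-34)^2 / (8 * 9.109e-31 * (7.35e-9)^2)
= 36 * 4.3904e-67 / (8 * 9.109e-31 * 5.4023e-17)
= 4.0149e-20 J
= 0.2506 eV

0.2506


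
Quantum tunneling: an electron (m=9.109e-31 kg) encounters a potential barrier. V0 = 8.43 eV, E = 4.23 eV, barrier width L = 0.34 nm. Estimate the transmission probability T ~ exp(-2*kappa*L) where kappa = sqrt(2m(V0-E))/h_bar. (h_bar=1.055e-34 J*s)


V0 - E = 4.2 eV = 6.7284e-19 J
kappa = sqrt(2 * m * (V0-E)) / h_bar
= sqrt(2 * 9.109e-31 * 6.7284e-19) / 1.055e-34
= 1.0494e+10 /m
2*kappa*L = 2 * 1.0494e+10 * 0.34e-9
= 7.1361
T = exp(-7.1361) = 7.958266e-04

7.958266e-04


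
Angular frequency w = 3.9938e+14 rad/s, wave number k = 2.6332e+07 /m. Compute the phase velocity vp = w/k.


vp = w / k
= 3.9938e+14 / 2.6332e+07
= 1.5167e+07 m/s

1.5167e+07


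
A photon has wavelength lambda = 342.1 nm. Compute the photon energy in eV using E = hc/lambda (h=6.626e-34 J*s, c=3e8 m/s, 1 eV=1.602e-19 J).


E = hc / lambda
= (6.626e-34)(3e8) / (342.1e-9)
= 1.9878e-25 / 3.4210e-07
= 5.8106e-19 J
Converting to eV: 5.8106e-19 / 1.602e-19
= 3.6271 eV

3.6271


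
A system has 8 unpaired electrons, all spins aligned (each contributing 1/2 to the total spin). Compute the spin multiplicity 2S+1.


Total spin S = N * (1/2) = 8 * 0.5 = 4.0
Spin multiplicity = 2S + 1
= 2 * 4.0 + 1
= 9

9


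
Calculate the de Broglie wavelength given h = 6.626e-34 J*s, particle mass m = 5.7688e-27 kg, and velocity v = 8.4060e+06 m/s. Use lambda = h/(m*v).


lambda = h / (m * v)
= 6.626e-34 / (5.7688e-27 * 8.4060e+06)
= 6.626e-34 / 4.8493e-20
= 1.3664e-14 m

1.3664e-14


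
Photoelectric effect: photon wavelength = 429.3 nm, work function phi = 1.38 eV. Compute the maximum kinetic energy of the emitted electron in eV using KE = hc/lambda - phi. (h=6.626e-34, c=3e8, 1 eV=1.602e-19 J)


E_photon = hc / lambda
= (6.626e-34)(3e8) / (429.3e-9)
= 4.6303e-19 J
= 2.8903 eV
KE = E_photon - phi
= 2.8903 - 1.38
= 1.5103 eV

1.5103


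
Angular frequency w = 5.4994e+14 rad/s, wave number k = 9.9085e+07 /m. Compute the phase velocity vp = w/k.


vp = w / k
= 5.4994e+14 / 9.9085e+07
= 5.5502e+06 m/s

5.5502e+06


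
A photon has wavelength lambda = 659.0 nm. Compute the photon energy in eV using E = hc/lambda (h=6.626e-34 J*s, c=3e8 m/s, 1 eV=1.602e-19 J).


E = hc / lambda
= (6.626e-34)(3e8) / (659.0e-9)
= 1.9878e-25 / 6.5900e-07
= 3.0164e-19 J
Converting to eV: 3.0164e-19 / 1.602e-19
= 1.8829 eV

1.8829


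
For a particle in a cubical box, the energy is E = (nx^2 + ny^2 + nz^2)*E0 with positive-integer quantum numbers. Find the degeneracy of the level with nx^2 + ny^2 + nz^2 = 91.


Enumerate all (nx, ny, nz) with nx^2 + ny^2 + nz^2 = 91:
(1,3,9)
(1,9,3)
(3,1,9)
(3,9,1)
(9,1,3)
(9,3,1)
Total degeneracy = 6

6


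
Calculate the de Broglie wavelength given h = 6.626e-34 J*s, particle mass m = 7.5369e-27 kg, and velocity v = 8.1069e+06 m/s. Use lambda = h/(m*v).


lambda = h / (m * v)
= 6.626e-34 / (7.5369e-27 * 8.1069e+06)
= 6.626e-34 / 6.1101e-20
= 1.0844e-14 m

1.0844e-14


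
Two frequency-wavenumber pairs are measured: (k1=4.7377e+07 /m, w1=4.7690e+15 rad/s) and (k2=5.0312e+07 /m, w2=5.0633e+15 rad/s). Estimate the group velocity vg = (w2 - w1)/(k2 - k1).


vg = (w2 - w1) / (k2 - k1)
= (5.0633e+15 - 4.7690e+15) / (5.0312e+07 - 4.7377e+07)
= 2.9430e+14 / 2.9350e+06
= 1.0027e+08 m/s

1.0027e+08


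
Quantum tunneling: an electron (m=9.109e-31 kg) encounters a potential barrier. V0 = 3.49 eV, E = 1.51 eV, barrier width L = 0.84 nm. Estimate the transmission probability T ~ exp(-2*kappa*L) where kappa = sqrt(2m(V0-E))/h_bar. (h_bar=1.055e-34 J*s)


V0 - E = 1.98 eV = 3.1720e-19 J
kappa = sqrt(2 * m * (V0-E)) / h_bar
= sqrt(2 * 9.109e-31 * 3.1720e-19) / 1.055e-34
= 7.2055e+09 /m
2*kappa*L = 2 * 7.2055e+09 * 0.84e-9
= 12.1052
T = exp(-12.1052) = 5.530825e-06

5.530825e-06


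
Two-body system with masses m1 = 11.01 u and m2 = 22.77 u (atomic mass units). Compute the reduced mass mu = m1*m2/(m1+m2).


mu = m1 * m2 / (m1 + m2)
= 11.01 * 22.77 / (11.01 + 22.77)
= 250.6977 / 33.78
= 7.4215 u

7.4215


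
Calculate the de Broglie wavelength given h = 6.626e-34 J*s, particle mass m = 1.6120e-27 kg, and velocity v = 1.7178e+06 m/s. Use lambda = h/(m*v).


lambda = h / (m * v)
= 6.626e-34 / (1.6120e-27 * 1.7178e+06)
= 6.626e-34 / 2.7691e-21
= 2.3928e-13 m

2.3928e-13


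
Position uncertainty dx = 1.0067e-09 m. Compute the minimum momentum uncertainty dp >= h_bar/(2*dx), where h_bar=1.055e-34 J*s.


dp = h_bar / (2 * dx)
= 1.055e-34 / (2 * 1.0067e-09)
= 1.055e-34 / 2.0134e-09
= 5.2399e-26 kg*m/s

5.2399e-26


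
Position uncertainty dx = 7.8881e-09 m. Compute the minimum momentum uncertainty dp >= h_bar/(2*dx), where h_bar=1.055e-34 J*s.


dp = h_bar / (2 * dx)
= 1.055e-34 / (2 * 7.8881e-09)
= 1.055e-34 / 1.5776e-08
= 6.6873e-27 kg*m/s

6.6873e-27


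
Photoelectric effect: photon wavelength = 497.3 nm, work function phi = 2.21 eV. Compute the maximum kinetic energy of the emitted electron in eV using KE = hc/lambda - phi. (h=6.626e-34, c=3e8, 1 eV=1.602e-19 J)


E_photon = hc / lambda
= (6.626e-34)(3e8) / (497.3e-9)
= 3.9972e-19 J
= 2.4951 eV
KE = E_photon - phi
= 2.4951 - 2.21
= 0.2851 eV

0.2851


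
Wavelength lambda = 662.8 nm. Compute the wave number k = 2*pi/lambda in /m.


k = 2 * pi / lambda
= 6.2832 / (662.8e-9)
= 6.2832 / 6.6280e-07
= 9.4798e+06 /m

9.4798e+06


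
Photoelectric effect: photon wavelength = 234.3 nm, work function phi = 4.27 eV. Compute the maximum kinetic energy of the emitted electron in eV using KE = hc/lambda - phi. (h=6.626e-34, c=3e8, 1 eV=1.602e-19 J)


E_photon = hc / lambda
= (6.626e-34)(3e8) / (234.3e-9)
= 8.4840e-19 J
= 5.2959 eV
KE = E_photon - phi
= 5.2959 - 4.27
= 1.0259 eV

1.0259


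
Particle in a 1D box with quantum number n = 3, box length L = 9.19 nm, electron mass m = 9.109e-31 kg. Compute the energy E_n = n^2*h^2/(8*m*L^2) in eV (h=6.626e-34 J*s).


E = n^2 * h^2 / (8 * m * L^2)
= 3^2 * (6.626e-34)^2 / (8 * 9.109e-31 * (9.19e-9)^2)
= 9 * 4.3904e-67 / (8 * 9.109e-31 * 8.4456e-17)
= 6.4203e-21 J
= 0.0401 eV

0.0401


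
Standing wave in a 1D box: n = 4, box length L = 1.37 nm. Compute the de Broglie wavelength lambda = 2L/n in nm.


lambda = 2L / n
= 2 * 1.37 / 4
= 2.74 / 4
= 0.685 nm

0.685


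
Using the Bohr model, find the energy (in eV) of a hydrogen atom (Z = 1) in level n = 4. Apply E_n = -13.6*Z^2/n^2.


E_n = -13.6 * Z^2 / n^2
= -13.6 * 1^2 / 4^2
= -13.6 * 1 / 16
= -0.85 eV

-0.85


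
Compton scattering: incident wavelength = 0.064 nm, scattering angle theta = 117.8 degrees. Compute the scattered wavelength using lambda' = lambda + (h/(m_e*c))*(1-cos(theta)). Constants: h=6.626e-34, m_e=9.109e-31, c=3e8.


Compton wavelength: h/(m_e*c) = 2.4247e-12 m
d_lambda = 2.4247e-12 * (1 - cos(117.8 deg))
= 2.4247e-12 * 1.466387
= 3.5556e-12 m = 0.003556 nm
lambda' = 0.064 + 0.003556
= 0.067556 nm

0.067556


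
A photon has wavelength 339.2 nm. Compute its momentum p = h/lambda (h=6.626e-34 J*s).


p = h / lambda
= 6.626e-34 / (339.2e-9)
= 6.626e-34 / 3.3920e-07
= 1.9534e-27 kg*m/s

1.9534e-27


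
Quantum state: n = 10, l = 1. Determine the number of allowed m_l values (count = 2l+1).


m_l ranges from -l to +l in integer steps
So m_l goes from -1 to +1
Count = 2l + 1 = 2*1 + 1
= 3

3


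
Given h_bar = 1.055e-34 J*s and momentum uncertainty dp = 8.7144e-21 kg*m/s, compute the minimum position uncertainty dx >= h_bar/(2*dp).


dx = h_bar / (2 * dp)
= 1.055e-34 / (2 * 8.7144e-21)
= 1.055e-34 / 1.7429e-20
= 6.0532e-15 m

6.0532e-15


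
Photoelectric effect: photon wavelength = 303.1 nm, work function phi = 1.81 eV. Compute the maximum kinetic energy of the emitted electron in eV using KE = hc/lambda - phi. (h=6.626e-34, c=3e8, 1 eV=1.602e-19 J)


E_photon = hc / lambda
= (6.626e-34)(3e8) / (303.1e-9)
= 6.5582e-19 J
= 4.0938 eV
KE = E_photon - phi
= 4.0938 - 1.81
= 2.2838 eV

2.2838


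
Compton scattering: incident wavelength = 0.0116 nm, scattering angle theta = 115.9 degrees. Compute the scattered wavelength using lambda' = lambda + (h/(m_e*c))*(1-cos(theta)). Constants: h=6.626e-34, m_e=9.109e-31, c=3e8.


Compton wavelength: h/(m_e*c) = 2.4247e-12 m
d_lambda = 2.4247e-12 * (1 - cos(115.9 deg))
= 2.4247e-12 * 1.436802
= 3.4838e-12 m = 0.003484 nm
lambda' = 0.0116 + 0.003484
= 0.015084 nm

0.015084


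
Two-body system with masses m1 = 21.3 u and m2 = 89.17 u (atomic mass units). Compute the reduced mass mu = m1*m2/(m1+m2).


mu = m1 * m2 / (m1 + m2)
= 21.3 * 89.17 / (21.3 + 89.17)
= 1899.321 / 110.47
= 17.1931 u

17.1931


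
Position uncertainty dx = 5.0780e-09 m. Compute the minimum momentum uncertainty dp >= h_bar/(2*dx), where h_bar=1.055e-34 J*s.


dp = h_bar / (2 * dx)
= 1.055e-34 / (2 * 5.0780e-09)
= 1.055e-34 / 1.0156e-08
= 1.0388e-26 kg*m/s

1.0388e-26


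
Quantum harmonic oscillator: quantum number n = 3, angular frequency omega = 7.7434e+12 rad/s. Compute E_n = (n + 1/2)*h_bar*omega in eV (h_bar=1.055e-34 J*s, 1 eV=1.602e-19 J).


E = (n + 1/2) * h_bar * omega
= (3 + 0.5) * 1.055e-34 * 7.7434e+12
= 3.5 * 8.1693e-22
= 2.8593e-21 J
= 0.0178 eV

0.0178


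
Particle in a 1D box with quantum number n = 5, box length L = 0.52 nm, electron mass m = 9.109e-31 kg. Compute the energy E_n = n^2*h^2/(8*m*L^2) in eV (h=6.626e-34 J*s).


E = n^2 * h^2 / (8 * m * L^2)
= 5^2 * (6.626e-34)^2 / (8 * 9.109e-31 * (0.52e-9)^2)
= 25 * 4.3904e-67 / (8 * 9.109e-31 * 2.7040e-19)
= 5.5703e-18 J
= 34.7707 eV

34.7707


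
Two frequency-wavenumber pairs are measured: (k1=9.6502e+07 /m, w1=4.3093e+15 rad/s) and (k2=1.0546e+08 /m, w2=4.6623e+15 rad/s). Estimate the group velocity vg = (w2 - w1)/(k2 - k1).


vg = (w2 - w1) / (k2 - k1)
= (4.6623e+15 - 4.3093e+15) / (1.0546e+08 - 9.6502e+07)
= 3.5300e+14 / 8.9580e+06
= 3.9406e+07 m/s

3.9406e+07


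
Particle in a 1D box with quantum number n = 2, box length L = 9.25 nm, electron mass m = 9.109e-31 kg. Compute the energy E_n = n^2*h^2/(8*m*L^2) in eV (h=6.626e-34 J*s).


E = n^2 * h^2 / (8 * m * L^2)
= 2^2 * (6.626e-34)^2 / (8 * 9.109e-31 * (9.25e-9)^2)
= 4 * 4.3904e-67 / (8 * 9.109e-31 * 8.5562e-17)
= 2.8166e-21 J
= 0.0176 eV

0.0176


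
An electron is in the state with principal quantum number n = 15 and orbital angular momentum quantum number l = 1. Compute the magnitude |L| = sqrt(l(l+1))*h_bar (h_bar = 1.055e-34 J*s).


L = sqrt(l*(l+1)) * h_bar
= sqrt(1 * 2) * 1.055e-34
= sqrt(2) * 1.055e-34
= 1.4142 * 1.055e-34
= 1.4920e-34 J*s

1.4920e-34


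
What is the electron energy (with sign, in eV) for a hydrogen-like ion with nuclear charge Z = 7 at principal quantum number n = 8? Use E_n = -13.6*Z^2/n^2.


E_n = -13.6 * Z^2 / n^2
= -13.6 * 7^2 / 8^2
= -13.6 * 49 / 64
= -10.4125 eV

-10.4125


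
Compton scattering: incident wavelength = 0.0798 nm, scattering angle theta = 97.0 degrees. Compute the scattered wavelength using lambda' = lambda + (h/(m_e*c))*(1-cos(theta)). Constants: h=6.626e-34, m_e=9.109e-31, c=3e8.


Compton wavelength: h/(m_e*c) = 2.4247e-12 m
d_lambda = 2.4247e-12 * (1 - cos(97.0 deg))
= 2.4247e-12 * 1.121869
= 2.7202e-12 m = 0.00272 nm
lambda' = 0.0798 + 0.00272
= 0.08252 nm

0.08252


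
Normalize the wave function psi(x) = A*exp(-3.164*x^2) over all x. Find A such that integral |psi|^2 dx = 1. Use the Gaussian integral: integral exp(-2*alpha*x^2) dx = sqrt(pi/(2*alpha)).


integral |psi|^2 dx = A^2 * sqrt(pi/(2*alpha)) = 1
A^2 = sqrt(2*alpha/pi)
= sqrt(2 * 3.164 / pi)
= 1.419248
A = sqrt(1.419248)
= 1.1913

1.1913


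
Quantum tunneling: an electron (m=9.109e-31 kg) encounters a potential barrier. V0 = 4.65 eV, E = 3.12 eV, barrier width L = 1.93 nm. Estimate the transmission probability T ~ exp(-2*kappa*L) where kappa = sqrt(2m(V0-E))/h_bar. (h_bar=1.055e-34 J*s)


V0 - E = 1.53 eV = 2.4511e-19 J
kappa = sqrt(2 * m * (V0-E)) / h_bar
= sqrt(2 * 9.109e-31 * 2.4511e-19) / 1.055e-34
= 6.3340e+09 /m
2*kappa*L = 2 * 6.3340e+09 * 1.93e-9
= 24.4491
T = exp(-24.4491) = 2.409396e-11

2.409396e-11


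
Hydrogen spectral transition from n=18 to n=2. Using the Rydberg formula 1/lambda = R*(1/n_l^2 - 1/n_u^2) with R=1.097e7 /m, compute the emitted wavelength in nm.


1/lambda = R * (1/n_l^2 - 1/n_u^2)
= 1.097e7 * (1/2^2 - 1/18^2)
= 1.097e7 * (0.25 - 0.003086)
= 1.097e7 * 0.246914
= 2.7086e+06 /m
lambda = 1 / 2.7086e+06 = 369.1887 nm

369.1887


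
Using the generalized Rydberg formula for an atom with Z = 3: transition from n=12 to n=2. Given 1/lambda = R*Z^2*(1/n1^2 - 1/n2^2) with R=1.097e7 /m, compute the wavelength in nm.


1/lambda = R * Z^2 * (1/n1^2 - 1/n2^2)
= 1.097e7 * 3^2 * (1/2^2 - 1/12^2)
= 1.097e7 * 9 * (0.25 - 0.006944)
= 2.3997e+07 /m
lambda = 1 / 2.3997e+07
= 41.6721 nm

41.6721


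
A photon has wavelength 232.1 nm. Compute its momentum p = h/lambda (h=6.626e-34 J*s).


p = h / lambda
= 6.626e-34 / (232.1e-9)
= 6.626e-34 / 2.3210e-07
= 2.8548e-27 kg*m/s

2.8548e-27


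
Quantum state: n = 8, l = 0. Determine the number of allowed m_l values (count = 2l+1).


m_l ranges from -l to +l in integer steps
So m_l goes from -0 to +0
Count = 2l + 1 = 2*0 + 1
= 1

1


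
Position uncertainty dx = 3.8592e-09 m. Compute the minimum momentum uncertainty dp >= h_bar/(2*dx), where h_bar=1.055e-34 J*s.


dp = h_bar / (2 * dx)
= 1.055e-34 / (2 * 3.8592e-09)
= 1.055e-34 / 7.7184e-09
= 1.3669e-26 kg*m/s

1.3669e-26


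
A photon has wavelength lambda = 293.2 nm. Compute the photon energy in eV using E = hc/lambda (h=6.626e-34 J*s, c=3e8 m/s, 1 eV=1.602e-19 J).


E = hc / lambda
= (6.626e-34)(3e8) / (293.2e-9)
= 1.9878e-25 / 2.9320e-07
= 6.7797e-19 J
Converting to eV: 6.7797e-19 / 1.602e-19
= 4.232 eV

4.232


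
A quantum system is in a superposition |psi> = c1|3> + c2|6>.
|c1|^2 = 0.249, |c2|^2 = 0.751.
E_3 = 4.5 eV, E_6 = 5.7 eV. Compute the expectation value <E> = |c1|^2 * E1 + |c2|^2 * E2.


<E> = |c1|^2 * E1 + |c2|^2 * E2
= 0.249 * 4.5 + 0.751 * 5.7
= 1.1205 + 4.2807
= 5.4012 eV

5.4012


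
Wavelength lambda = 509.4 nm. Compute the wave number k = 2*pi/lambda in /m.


k = 2 * pi / lambda
= 6.2832 / (509.4e-9)
= 6.2832 / 5.0940e-07
= 1.2334e+07 /m

1.2334e+07


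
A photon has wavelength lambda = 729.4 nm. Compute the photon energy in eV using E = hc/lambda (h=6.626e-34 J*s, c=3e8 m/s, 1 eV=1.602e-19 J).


E = hc / lambda
= (6.626e-34)(3e8) / (729.4e-9)
= 1.9878e-25 / 7.2940e-07
= 2.7253e-19 J
Converting to eV: 2.7253e-19 / 1.602e-19
= 1.7012 eV

1.7012


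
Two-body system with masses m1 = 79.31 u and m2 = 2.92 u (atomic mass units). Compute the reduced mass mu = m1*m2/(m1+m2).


mu = m1 * m2 / (m1 + m2)
= 79.31 * 2.92 / (79.31 + 2.92)
= 231.5852 / 82.23
= 2.8163 u

2.8163


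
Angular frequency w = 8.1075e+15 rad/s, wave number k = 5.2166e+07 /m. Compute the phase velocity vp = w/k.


vp = w / k
= 8.1075e+15 / 5.2166e+07
= 1.5542e+08 m/s

1.5542e+08


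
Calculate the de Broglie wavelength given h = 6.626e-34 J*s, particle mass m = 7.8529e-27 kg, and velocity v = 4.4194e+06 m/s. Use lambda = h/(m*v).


lambda = h / (m * v)
= 6.626e-34 / (7.8529e-27 * 4.4194e+06)
= 6.626e-34 / 3.4705e-20
= 1.9092e-14 m

1.9092e-14


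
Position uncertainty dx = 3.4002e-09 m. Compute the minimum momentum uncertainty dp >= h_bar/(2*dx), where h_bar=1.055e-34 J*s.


dp = h_bar / (2 * dx)
= 1.055e-34 / (2 * 3.4002e-09)
= 1.055e-34 / 6.8004e-09
= 1.5514e-26 kg*m/s

1.5514e-26


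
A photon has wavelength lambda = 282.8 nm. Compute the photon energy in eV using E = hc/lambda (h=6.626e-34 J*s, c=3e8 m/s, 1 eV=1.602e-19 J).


E = hc / lambda
= (6.626e-34)(3e8) / (282.8e-9)
= 1.9878e-25 / 2.8280e-07
= 7.0290e-19 J
Converting to eV: 7.0290e-19 / 1.602e-19
= 4.3876 eV

4.3876


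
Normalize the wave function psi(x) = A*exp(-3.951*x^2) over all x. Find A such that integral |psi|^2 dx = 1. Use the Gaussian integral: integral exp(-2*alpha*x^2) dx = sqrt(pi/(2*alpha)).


integral |psi|^2 dx = A^2 * sqrt(pi/(2*alpha)) = 1
A^2 = sqrt(2*alpha/pi)
= sqrt(2 * 3.951 / pi)
= 1.585965
A = sqrt(1.585965)
= 1.2594

1.2594


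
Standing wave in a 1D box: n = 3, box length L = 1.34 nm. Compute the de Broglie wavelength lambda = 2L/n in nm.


lambda = 2L / n
= 2 * 1.34 / 3
= 2.68 / 3
= 0.8933 nm

0.8933


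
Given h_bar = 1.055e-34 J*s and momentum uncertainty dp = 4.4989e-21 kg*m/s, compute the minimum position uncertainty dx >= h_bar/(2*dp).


dx = h_bar / (2 * dp)
= 1.055e-34 / (2 * 4.4989e-21)
= 1.055e-34 / 8.9978e-21
= 1.1725e-14 m

1.1725e-14


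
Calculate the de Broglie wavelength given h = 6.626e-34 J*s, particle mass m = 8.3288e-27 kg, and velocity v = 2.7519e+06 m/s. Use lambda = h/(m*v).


lambda = h / (m * v)
= 6.626e-34 / (8.3288e-27 * 2.7519e+06)
= 6.626e-34 / 2.2920e-20
= 2.8909e-14 m

2.8909e-14


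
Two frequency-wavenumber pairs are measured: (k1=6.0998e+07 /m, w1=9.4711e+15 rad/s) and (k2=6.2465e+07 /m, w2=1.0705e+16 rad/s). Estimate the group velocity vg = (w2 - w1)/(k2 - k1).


vg = (w2 - w1) / (k2 - k1)
= (1.0705e+16 - 9.4711e+15) / (6.2465e+07 - 6.0998e+07)
= 1.2339e+15 / 1.4670e+06
= 8.4110e+08 m/s

8.4110e+08


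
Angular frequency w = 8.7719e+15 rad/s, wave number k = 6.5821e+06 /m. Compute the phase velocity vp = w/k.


vp = w / k
= 8.7719e+15 / 6.5821e+06
= 1.3327e+09 m/s

1.3327e+09


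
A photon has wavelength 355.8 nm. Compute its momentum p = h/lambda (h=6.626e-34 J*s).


p = h / lambda
= 6.626e-34 / (355.8e-9)
= 6.626e-34 / 3.5580e-07
= 1.8623e-27 kg*m/s

1.8623e-27


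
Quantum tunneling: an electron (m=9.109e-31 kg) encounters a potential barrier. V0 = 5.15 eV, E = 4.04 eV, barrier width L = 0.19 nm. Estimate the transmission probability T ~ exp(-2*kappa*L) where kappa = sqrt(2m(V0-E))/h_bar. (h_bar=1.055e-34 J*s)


V0 - E = 1.11 eV = 1.7782e-19 J
kappa = sqrt(2 * m * (V0-E)) / h_bar
= sqrt(2 * 9.109e-31 * 1.7782e-19) / 1.055e-34
= 5.3950e+09 /m
2*kappa*L = 2 * 5.3950e+09 * 0.19e-9
= 2.0501
T = exp(-2.0501) = 1.287225e-01

1.287225e-01


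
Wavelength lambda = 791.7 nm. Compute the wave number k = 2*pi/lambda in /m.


k = 2 * pi / lambda
= 6.2832 / (791.7e-9)
= 6.2832 / 7.9170e-07
= 7.9363e+06 /m

7.9363e+06


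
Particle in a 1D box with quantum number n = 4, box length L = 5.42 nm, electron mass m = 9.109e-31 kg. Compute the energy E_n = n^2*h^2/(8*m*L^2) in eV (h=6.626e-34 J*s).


E = n^2 * h^2 / (8 * m * L^2)
= 4^2 * (6.626e-34)^2 / (8 * 9.109e-31 * (5.42e-9)^2)
= 16 * 4.3904e-67 / (8 * 9.109e-31 * 2.9376e-17)
= 3.2814e-20 J
= 0.2048 eV

0.2048


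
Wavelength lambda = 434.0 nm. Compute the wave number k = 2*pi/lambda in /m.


k = 2 * pi / lambda
= 6.2832 / (434.0e-9)
= 6.2832 / 4.3400e-07
= 1.4477e+07 /m

1.4477e+07


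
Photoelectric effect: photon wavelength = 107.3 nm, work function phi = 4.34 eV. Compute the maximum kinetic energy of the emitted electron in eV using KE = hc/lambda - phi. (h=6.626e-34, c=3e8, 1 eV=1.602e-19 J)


E_photon = hc / lambda
= (6.626e-34)(3e8) / (107.3e-9)
= 1.8526e-18 J
= 11.5641 eV
KE = E_photon - phi
= 11.5641 - 4.34
= 7.2241 eV

7.2241


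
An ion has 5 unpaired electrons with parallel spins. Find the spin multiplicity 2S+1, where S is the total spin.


Total spin S = N * (1/2) = 5 * 0.5 = 2.5
Spin multiplicity = 2S + 1
= 2 * 2.5 + 1
= 6

6


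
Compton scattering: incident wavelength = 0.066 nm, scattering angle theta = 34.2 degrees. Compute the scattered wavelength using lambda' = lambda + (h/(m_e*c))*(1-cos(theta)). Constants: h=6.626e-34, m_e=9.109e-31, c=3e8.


Compton wavelength: h/(m_e*c) = 2.4247e-12 m
d_lambda = 2.4247e-12 * (1 - cos(34.2 deg))
= 2.4247e-12 * 0.172919
= 4.1928e-13 m = 0.000419 nm
lambda' = 0.066 + 0.000419
= 0.066419 nm

0.066419


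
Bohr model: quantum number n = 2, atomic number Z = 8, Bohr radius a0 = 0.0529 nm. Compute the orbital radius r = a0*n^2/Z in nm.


r = a0 * n^2 / Z
= 0.0529 * 2^2 / 8
= 0.0529 * 4 / 8
= 0.0265 nm

0.0265


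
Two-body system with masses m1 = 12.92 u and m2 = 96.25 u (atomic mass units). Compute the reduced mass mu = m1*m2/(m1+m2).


mu = m1 * m2 / (m1 + m2)
= 12.92 * 96.25 / (12.92 + 96.25)
= 1243.55 / 109.17
= 11.3909 u

11.3909


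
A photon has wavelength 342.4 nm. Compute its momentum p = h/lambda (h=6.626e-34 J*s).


p = h / lambda
= 6.626e-34 / (342.4e-9)
= 6.626e-34 / 3.4240e-07
= 1.9352e-27 kg*m/s

1.9352e-27


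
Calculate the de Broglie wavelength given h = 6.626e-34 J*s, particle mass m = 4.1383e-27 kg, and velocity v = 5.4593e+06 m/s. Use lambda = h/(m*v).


lambda = h / (m * v)
= 6.626e-34 / (4.1383e-27 * 5.4593e+06)
= 6.626e-34 / 2.2592e-20
= 2.9329e-14 m

2.9329e-14


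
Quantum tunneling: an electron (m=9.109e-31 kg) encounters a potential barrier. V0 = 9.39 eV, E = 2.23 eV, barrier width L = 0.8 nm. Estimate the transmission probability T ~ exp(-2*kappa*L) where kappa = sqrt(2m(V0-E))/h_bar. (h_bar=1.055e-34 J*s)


V0 - E = 7.16 eV = 1.1470e-18 J
kappa = sqrt(2 * m * (V0-E)) / h_bar
= sqrt(2 * 9.109e-31 * 1.1470e-18) / 1.055e-34
= 1.3702e+10 /m
2*kappa*L = 2 * 1.3702e+10 * 0.8e-9
= 21.9233
T = exp(-21.9233) = 3.011883e-10

3.011883e-10


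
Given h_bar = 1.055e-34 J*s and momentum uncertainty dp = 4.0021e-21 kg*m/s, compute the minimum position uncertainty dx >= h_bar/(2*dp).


dx = h_bar / (2 * dp)
= 1.055e-34 / (2 * 4.0021e-21)
= 1.055e-34 / 8.0042e-21
= 1.3181e-14 m

1.3181e-14


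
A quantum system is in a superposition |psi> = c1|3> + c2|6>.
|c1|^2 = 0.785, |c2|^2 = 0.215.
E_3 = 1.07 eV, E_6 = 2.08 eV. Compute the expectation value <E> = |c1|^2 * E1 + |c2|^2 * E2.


<E> = |c1|^2 * E1 + |c2|^2 * E2
= 0.785 * 1.07 + 0.215 * 2.08
= 0.84 + 0.4472
= 1.2872 eV

1.2872


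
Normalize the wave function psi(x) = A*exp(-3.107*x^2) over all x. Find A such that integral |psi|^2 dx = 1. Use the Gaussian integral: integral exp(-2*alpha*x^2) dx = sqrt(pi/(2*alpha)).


integral |psi|^2 dx = A^2 * sqrt(pi/(2*alpha)) = 1
A^2 = sqrt(2*alpha/pi)
= sqrt(2 * 3.107 / pi)
= 1.406406
A = sqrt(1.406406)
= 1.1859

1.1859


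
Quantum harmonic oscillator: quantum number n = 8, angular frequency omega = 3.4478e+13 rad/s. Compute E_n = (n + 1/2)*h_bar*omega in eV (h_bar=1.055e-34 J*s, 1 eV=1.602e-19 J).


E = (n + 1/2) * h_bar * omega
= (8 + 0.5) * 1.055e-34 * 3.4478e+13
= 8.5 * 3.6374e-21
= 3.0918e-20 J
= 0.193 eV

0.193


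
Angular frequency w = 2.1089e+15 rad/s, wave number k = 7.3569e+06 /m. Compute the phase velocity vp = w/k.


vp = w / k
= 2.1089e+15 / 7.3569e+06
= 2.8666e+08 m/s

2.8666e+08


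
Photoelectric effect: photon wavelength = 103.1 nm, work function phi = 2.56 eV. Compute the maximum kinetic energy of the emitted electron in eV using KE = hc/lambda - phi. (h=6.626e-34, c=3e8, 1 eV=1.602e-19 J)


E_photon = hc / lambda
= (6.626e-34)(3e8) / (103.1e-9)
= 1.9280e-18 J
= 12.0352 eV
KE = E_photon - phi
= 12.0352 - 2.56
= 9.4752 eV

9.4752


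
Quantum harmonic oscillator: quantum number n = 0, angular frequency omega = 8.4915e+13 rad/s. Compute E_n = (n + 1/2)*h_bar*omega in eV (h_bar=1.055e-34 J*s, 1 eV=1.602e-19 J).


E = (n + 1/2) * h_bar * omega
= (0 + 0.5) * 1.055e-34 * 8.4915e+13
= 0.5 * 8.9585e-21
= 4.4793e-21 J
= 0.028 eV

0.028


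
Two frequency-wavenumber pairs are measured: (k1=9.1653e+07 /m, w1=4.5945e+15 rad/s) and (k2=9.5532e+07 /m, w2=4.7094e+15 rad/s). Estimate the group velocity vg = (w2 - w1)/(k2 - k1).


vg = (w2 - w1) / (k2 - k1)
= (4.7094e+15 - 4.5945e+15) / (9.5532e+07 - 9.1653e+07)
= 1.1490e+14 / 3.8790e+06
= 2.9621e+07 m/s

2.9621e+07


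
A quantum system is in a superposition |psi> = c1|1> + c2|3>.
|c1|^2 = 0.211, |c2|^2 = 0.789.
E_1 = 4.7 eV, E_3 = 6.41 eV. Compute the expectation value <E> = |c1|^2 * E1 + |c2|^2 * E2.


<E> = |c1|^2 * E1 + |c2|^2 * E2
= 0.211 * 4.7 + 0.789 * 6.41
= 0.9917 + 5.0575
= 6.0492 eV

6.0492


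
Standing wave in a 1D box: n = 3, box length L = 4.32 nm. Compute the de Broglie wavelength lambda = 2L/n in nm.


lambda = 2L / n
= 2 * 4.32 / 3
= 8.64 / 3
= 2.88 nm

2.88


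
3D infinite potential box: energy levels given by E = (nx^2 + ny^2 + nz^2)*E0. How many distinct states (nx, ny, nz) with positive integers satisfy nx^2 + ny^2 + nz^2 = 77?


Enumerate all (nx, ny, nz) with nx^2 + ny^2 + nz^2 = 77:
(2,3,8)
(2,8,3)
(3,2,8)
(3,8,2)
(4,5,6)
(4,6,5)
(5,4,6)
(5,6,4)
(6,4,5)
(6,5,4)
(8,2,3)
(8,3,2)
Total degeneracy = 12

12


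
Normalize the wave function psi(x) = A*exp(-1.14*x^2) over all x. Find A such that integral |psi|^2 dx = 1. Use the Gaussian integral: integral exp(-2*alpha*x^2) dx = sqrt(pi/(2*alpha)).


integral |psi|^2 dx = A^2 * sqrt(pi/(2*alpha)) = 1
A^2 = sqrt(2*alpha/pi)
= sqrt(2 * 1.14 / pi)
= 0.851908
A = sqrt(0.851908)
= 0.923

0.923


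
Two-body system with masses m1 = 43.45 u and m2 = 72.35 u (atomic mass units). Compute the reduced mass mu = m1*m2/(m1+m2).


mu = m1 * m2 / (m1 + m2)
= 43.45 * 72.35 / (43.45 + 72.35)
= 3143.6075 / 115.8
= 27.1469 u

27.1469


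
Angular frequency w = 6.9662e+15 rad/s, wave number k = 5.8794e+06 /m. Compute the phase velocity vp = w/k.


vp = w / k
= 6.9662e+15 / 5.8794e+06
= 1.1848e+09 m/s

1.1848e+09


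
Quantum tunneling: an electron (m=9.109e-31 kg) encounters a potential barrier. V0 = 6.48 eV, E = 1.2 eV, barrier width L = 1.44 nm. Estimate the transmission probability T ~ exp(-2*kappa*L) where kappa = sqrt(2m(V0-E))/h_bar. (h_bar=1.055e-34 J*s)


V0 - E = 5.28 eV = 8.4586e-19 J
kappa = sqrt(2 * m * (V0-E)) / h_bar
= sqrt(2 * 9.109e-31 * 8.4586e-19) / 1.055e-34
= 1.1766e+10 /m
2*kappa*L = 2 * 1.1766e+10 * 1.44e-9
= 33.8874
T = exp(-33.8874) = 1.918128e-15

1.918128e-15


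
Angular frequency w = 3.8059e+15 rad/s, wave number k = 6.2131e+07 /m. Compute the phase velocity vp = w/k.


vp = w / k
= 3.8059e+15 / 6.2131e+07
= 6.1256e+07 m/s

6.1256e+07


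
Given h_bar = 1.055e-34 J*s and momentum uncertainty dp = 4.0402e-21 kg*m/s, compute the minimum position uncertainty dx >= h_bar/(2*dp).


dx = h_bar / (2 * dp)
= 1.055e-34 / (2 * 4.0402e-21)
= 1.055e-34 / 8.0804e-21
= 1.3056e-14 m

1.3056e-14


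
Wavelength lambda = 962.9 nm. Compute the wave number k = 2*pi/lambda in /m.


k = 2 * pi / lambda
= 6.2832 / (962.9e-9)
= 6.2832 / 9.6290e-07
= 6.5253e+06 /m

6.5253e+06


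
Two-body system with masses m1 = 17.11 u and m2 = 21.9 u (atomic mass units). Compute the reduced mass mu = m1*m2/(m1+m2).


mu = m1 * m2 / (m1 + m2)
= 17.11 * 21.9 / (17.11 + 21.9)
= 374.709 / 39.01
= 9.6055 u

9.6055


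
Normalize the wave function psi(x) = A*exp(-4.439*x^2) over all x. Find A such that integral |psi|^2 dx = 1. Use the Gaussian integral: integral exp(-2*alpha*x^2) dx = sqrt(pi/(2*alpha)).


integral |psi|^2 dx = A^2 * sqrt(pi/(2*alpha)) = 1
A^2 = sqrt(2*alpha/pi)
= sqrt(2 * 4.439 / pi)
= 1.681058
A = sqrt(1.681058)
= 1.2966

1.2966


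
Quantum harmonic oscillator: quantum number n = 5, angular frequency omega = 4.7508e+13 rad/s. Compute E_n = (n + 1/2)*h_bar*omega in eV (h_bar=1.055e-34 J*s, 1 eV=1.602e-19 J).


E = (n + 1/2) * h_bar * omega
= (5 + 0.5) * 1.055e-34 * 4.7508e+13
= 5.5 * 5.0121e-21
= 2.7567e-20 J
= 0.1721 eV

0.1721


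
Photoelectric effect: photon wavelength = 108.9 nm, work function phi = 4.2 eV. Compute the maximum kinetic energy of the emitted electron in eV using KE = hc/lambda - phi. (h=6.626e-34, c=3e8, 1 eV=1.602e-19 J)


E_photon = hc / lambda
= (6.626e-34)(3e8) / (108.9e-9)
= 1.8253e-18 J
= 11.3942 eV
KE = E_photon - phi
= 11.3942 - 4.2
= 7.1942 eV

7.1942


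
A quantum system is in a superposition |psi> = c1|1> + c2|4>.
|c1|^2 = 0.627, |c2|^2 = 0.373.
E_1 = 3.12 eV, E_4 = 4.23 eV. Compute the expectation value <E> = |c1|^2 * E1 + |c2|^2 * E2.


<E> = |c1|^2 * E1 + |c2|^2 * E2
= 0.627 * 3.12 + 0.373 * 4.23
= 1.9562 + 1.5778
= 3.534 eV

3.534


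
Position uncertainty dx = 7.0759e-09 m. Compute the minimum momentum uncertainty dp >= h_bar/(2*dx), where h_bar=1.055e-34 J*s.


dp = h_bar / (2 * dx)
= 1.055e-34 / (2 * 7.0759e-09)
= 1.055e-34 / 1.4152e-08
= 7.4549e-27 kg*m/s

7.4549e-27


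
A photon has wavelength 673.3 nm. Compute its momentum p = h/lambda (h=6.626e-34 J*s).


p = h / lambda
= 6.626e-34 / (673.3e-9)
= 6.626e-34 / 6.7330e-07
= 9.8411e-28 kg*m/s

9.8411e-28


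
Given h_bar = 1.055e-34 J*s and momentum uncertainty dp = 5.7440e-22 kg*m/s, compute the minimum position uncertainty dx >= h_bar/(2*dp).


dx = h_bar / (2 * dp)
= 1.055e-34 / (2 * 5.7440e-22)
= 1.055e-34 / 1.1488e-21
= 9.1835e-14 m

9.1835e-14


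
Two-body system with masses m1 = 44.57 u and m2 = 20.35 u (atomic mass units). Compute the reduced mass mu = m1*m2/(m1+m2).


mu = m1 * m2 / (m1 + m2)
= 44.57 * 20.35 / (44.57 + 20.35)
= 906.9995 / 64.92
= 13.971 u

13.971


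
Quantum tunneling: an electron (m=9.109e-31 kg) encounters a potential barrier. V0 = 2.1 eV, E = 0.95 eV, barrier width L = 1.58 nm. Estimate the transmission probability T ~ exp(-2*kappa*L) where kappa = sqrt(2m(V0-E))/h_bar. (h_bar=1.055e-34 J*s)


V0 - E = 1.15 eV = 1.8423e-19 J
kappa = sqrt(2 * m * (V0-E)) / h_bar
= sqrt(2 * 9.109e-31 * 1.8423e-19) / 1.055e-34
= 5.4913e+09 /m
2*kappa*L = 2 * 5.4913e+09 * 1.58e-9
= 17.3526
T = exp(-17.3526) = 2.909721e-08

2.909721e-08


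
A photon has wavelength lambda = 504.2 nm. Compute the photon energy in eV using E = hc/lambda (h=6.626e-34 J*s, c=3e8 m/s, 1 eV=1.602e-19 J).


E = hc / lambda
= (6.626e-34)(3e8) / (504.2e-9)
= 1.9878e-25 / 5.0420e-07
= 3.9425e-19 J
Converting to eV: 3.9425e-19 / 1.602e-19
= 2.461 eV

2.461


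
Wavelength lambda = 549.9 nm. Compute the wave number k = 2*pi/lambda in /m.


k = 2 * pi / lambda
= 6.2832 / (549.9e-9)
= 6.2832 / 5.4990e-07
= 1.1426e+07 /m

1.1426e+07


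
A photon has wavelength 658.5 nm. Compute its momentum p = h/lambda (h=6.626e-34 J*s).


p = h / lambda
= 6.626e-34 / (658.5e-9)
= 6.626e-34 / 6.5850e-07
= 1.0062e-27 kg*m/s

1.0062e-27


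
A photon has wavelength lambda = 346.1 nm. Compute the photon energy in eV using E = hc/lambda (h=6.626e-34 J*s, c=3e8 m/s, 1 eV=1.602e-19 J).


E = hc / lambda
= (6.626e-34)(3e8) / (346.1e-9)
= 1.9878e-25 / 3.4610e-07
= 5.7434e-19 J
Converting to eV: 5.7434e-19 / 1.602e-19
= 3.5852 eV

3.5852


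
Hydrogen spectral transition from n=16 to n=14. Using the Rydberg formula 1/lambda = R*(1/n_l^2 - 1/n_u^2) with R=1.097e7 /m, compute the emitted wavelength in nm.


1/lambda = R * (1/n_l^2 - 1/n_u^2)
= 1.097e7 * (1/14^2 - 1/16^2)
= 1.097e7 * (0.005102 - 0.003906)
= 1.097e7 * 0.001196
= 1.3118e+04 /m
lambda = 1 / 1.3118e+04 = 76232.1483 nm

76232.1483


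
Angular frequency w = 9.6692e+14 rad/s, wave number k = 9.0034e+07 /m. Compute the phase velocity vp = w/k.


vp = w / k
= 9.6692e+14 / 9.0034e+07
= 1.0739e+07 m/s

1.0739e+07


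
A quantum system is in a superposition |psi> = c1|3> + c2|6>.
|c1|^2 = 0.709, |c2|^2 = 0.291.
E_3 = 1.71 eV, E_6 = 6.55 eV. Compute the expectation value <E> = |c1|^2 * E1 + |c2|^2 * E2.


<E> = |c1|^2 * E1 + |c2|^2 * E2
= 0.709 * 1.71 + 0.291 * 6.55
= 1.2124 + 1.906
= 3.1184 eV

3.1184


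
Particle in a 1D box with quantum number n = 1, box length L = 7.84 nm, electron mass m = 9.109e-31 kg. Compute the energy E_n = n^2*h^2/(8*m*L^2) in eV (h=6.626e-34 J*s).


E = n^2 * h^2 / (8 * m * L^2)
= 1^2 * (6.626e-34)^2 / (8 * 9.109e-31 * (7.84e-9)^2)
= 1 * 4.3904e-67 / (8 * 9.109e-31 * 6.1466e-17)
= 9.8019e-22 J
= 0.0061 eV

0.0061


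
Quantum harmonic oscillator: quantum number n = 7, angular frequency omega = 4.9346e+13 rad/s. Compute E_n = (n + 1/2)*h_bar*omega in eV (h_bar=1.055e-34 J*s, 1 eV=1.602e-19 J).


E = (n + 1/2) * h_bar * omega
= (7 + 0.5) * 1.055e-34 * 4.9346e+13
= 7.5 * 5.2060e-21
= 3.9045e-20 J
= 0.2437 eV

0.2437


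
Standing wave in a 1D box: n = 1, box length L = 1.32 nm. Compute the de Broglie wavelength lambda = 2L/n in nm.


lambda = 2L / n
= 2 * 1.32 / 1
= 2.64 / 1
= 2.64 nm

2.64


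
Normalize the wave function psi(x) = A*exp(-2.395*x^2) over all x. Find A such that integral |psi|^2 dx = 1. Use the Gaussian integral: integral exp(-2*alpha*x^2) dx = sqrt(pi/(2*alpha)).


integral |psi|^2 dx = A^2 * sqrt(pi/(2*alpha)) = 1
A^2 = sqrt(2*alpha/pi)
= sqrt(2 * 2.395 / pi)
= 1.234789
A = sqrt(1.234789)
= 1.1112

1.1112


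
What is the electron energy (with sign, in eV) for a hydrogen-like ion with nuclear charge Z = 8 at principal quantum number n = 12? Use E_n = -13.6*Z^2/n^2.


E_n = -13.6 * Z^2 / n^2
= -13.6 * 8^2 / 12^2
= -13.6 * 64 / 144
= -6.0444 eV

-6.0444


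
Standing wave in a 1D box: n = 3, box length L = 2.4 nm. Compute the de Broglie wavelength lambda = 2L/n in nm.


lambda = 2L / n
= 2 * 2.4 / 3
= 4.8 / 3
= 1.6 nm

1.6


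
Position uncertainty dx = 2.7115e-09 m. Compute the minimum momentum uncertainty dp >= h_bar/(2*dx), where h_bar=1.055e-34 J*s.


dp = h_bar / (2 * dx)
= 1.055e-34 / (2 * 2.7115e-09)
= 1.055e-34 / 5.4230e-09
= 1.9454e-26 kg*m/s

1.9454e-26


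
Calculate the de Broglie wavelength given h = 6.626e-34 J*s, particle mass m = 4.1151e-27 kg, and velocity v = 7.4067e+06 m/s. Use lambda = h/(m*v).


lambda = h / (m * v)
= 6.626e-34 / (4.1151e-27 * 7.4067e+06)
= 6.626e-34 / 3.0479e-20
= 2.1739e-14 m

2.1739e-14


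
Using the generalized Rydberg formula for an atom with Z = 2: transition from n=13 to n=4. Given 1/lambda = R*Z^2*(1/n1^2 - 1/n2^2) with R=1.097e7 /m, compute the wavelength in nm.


1/lambda = R * Z^2 * (1/n1^2 - 1/n2^2)
= 1.097e7 * 2^2 * (1/4^2 - 1/13^2)
= 1.097e7 * 4 * (0.0625 - 0.005917)
= 2.4829e+06 /m
lambda = 1 / 2.4829e+06
= 402.7621 nm

402.7621


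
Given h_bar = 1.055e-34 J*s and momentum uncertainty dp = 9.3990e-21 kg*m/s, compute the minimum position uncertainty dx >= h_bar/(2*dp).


dx = h_bar / (2 * dp)
= 1.055e-34 / (2 * 9.3990e-21)
= 1.055e-34 / 1.8798e-20
= 5.6123e-15 m

5.6123e-15


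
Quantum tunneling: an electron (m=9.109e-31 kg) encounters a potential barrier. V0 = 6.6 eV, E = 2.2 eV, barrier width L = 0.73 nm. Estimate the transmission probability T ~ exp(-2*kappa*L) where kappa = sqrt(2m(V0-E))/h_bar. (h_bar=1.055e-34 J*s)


V0 - E = 4.4 eV = 7.0488e-19 J
kappa = sqrt(2 * m * (V0-E)) / h_bar
= sqrt(2 * 9.109e-31 * 7.0488e-19) / 1.055e-34
= 1.0741e+10 /m
2*kappa*L = 2 * 1.0741e+10 * 0.73e-9
= 15.6822
T = exp(-15.6822) = 1.546272e-07

1.546272e-07


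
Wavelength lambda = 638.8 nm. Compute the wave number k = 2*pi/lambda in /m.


k = 2 * pi / lambda
= 6.2832 / (638.8e-9)
= 6.2832 / 6.3880e-07
= 9.8359e+06 /m

9.8359e+06


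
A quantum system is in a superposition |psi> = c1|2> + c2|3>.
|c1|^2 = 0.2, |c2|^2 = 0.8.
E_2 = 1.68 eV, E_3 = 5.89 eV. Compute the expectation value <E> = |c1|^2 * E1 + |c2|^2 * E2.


<E> = |c1|^2 * E1 + |c2|^2 * E2
= 0.2 * 1.68 + 0.8 * 5.89
= 0.336 + 4.712
= 5.048 eV

5.048


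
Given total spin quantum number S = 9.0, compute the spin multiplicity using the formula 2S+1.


Spin multiplicity = 2S + 1
= 2 * 9.0 + 1
= 18.0 + 1
= 19

19


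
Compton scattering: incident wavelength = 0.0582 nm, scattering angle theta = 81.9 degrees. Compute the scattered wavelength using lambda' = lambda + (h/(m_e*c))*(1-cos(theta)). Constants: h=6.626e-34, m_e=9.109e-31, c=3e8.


Compton wavelength: h/(m_e*c) = 2.4247e-12 m
d_lambda = 2.4247e-12 * (1 - cos(81.9 deg))
= 2.4247e-12 * 0.859099
= 2.0831e-12 m = 0.002083 nm
lambda' = 0.0582 + 0.002083
= 0.060283 nm

0.060283


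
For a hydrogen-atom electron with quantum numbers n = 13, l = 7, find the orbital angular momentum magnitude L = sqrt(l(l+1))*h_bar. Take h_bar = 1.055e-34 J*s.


L = sqrt(l*(l+1)) * h_bar
= sqrt(7 * 8) * 1.055e-34
= sqrt(56) * 1.055e-34
= 7.4833 * 1.055e-34
= 7.8949e-34 J*s

7.8949e-34


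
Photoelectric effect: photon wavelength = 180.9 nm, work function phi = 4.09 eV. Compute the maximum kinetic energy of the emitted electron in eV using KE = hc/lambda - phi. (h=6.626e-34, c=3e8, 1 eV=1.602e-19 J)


E_photon = hc / lambda
= (6.626e-34)(3e8) / (180.9e-9)
= 1.0988e-18 J
= 6.8592 eV
KE = E_photon - phi
= 6.8592 - 4.09
= 2.7692 eV

2.7692


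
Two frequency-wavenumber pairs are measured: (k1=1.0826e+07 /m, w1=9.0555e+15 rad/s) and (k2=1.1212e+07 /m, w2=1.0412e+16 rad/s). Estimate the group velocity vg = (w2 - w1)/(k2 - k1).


vg = (w2 - w1) / (k2 - k1)
= (1.0412e+16 - 9.0555e+15) / (1.1212e+07 - 1.0826e+07)
= 1.3565e+15 / 3.8600e+05
= 3.5142e+09 m/s

3.5142e+09


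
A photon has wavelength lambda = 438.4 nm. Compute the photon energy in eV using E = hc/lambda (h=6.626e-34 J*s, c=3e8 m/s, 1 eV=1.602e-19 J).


E = hc / lambda
= (6.626e-34)(3e8) / (438.4e-9)
= 1.9878e-25 / 4.3840e-07
= 4.5342e-19 J
Converting to eV: 4.5342e-19 / 1.602e-19
= 2.8303 eV

2.8303


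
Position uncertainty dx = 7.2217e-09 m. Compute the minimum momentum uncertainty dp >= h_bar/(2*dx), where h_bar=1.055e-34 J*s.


dp = h_bar / (2 * dx)
= 1.055e-34 / (2 * 7.2217e-09)
= 1.055e-34 / 1.4443e-08
= 7.3044e-27 kg*m/s

7.3044e-27


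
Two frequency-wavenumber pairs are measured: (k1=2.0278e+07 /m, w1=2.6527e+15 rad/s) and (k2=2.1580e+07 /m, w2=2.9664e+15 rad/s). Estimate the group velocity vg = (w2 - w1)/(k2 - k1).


vg = (w2 - w1) / (k2 - k1)
= (2.9664e+15 - 2.6527e+15) / (2.1580e+07 - 2.0278e+07)
= 3.1370e+14 / 1.3020e+06
= 2.4094e+08 m/s

2.4094e+08


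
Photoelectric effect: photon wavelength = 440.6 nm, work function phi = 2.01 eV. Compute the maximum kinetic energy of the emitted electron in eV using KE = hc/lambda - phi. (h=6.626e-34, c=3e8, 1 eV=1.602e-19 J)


E_photon = hc / lambda
= (6.626e-34)(3e8) / (440.6e-9)
= 4.5116e-19 J
= 2.8162 eV
KE = E_photon - phi
= 2.8162 - 2.01
= 0.8062 eV

0.8062


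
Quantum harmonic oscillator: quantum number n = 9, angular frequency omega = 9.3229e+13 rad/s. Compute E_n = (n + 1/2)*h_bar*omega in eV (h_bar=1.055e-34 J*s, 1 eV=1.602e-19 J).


E = (n + 1/2) * h_bar * omega
= (9 + 0.5) * 1.055e-34 * 9.3229e+13
= 9.5 * 9.8357e-21
= 9.3439e-20 J
= 0.5833 eV

0.5833


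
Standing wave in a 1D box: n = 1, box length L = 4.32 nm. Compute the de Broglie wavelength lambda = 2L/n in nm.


lambda = 2L / n
= 2 * 4.32 / 1
= 8.64 / 1
= 8.64 nm

8.64


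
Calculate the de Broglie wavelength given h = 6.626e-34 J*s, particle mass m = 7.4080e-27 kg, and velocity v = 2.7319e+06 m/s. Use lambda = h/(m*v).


lambda = h / (m * v)
= 6.626e-34 / (7.4080e-27 * 2.7319e+06)
= 6.626e-34 / 2.0238e-20
= 3.2741e-14 m

3.2741e-14


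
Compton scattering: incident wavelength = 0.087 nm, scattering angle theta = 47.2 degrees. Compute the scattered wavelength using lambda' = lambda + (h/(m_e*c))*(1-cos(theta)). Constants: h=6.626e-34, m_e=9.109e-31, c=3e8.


Compton wavelength: h/(m_e*c) = 2.4247e-12 m
d_lambda = 2.4247e-12 * (1 - cos(47.2 deg))
= 2.4247e-12 * 0.320559
= 7.7726e-13 m = 0.000777 nm
lambda' = 0.087 + 0.000777
= 0.087777 nm

0.087777
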